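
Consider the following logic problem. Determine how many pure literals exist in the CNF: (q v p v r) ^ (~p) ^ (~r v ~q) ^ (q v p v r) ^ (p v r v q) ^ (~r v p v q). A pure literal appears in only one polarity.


Check each variable for pure literal status:
p: mixed (not pure)
q: mixed (not pure)
r: mixed (not pure)
Pure literal count = 0

0


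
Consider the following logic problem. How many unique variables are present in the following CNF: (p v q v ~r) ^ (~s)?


Identify each variable that appears in the formula.
Variables found: p, q, r, s
Count = 4

4


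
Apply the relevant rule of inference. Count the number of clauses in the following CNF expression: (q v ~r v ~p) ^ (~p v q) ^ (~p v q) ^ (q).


A CNF formula is a conjunction of clauses.
Clauses are separated by ^.
Counting the conjuncts: 4 clauses.

4


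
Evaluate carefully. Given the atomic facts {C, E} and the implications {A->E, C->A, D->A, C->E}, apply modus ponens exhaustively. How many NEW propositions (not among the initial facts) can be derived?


Initial facts: {C, E}
Apply modus ponens to closure:
  C and C->A  =>  A
Final known: {A, C, E}
New propositions: {A}
Count = 1

1


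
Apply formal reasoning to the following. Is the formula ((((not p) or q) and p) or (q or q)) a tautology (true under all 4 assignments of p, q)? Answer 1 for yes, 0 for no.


Check all 4 assignments:
p=0, q=0: 0
p=0, q=1: 1
p=1, q=0: 0
p=1, q=1: 1
Satisfying count = 2/4.
Tautology iff count = 4: no.

0


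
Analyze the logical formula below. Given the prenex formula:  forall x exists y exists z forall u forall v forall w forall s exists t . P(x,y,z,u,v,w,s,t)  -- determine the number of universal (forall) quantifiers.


Quantifier prefix: forall x exists y exists z forall u forall v forall w forall s exists t
Mark each quantifier type:
  U E E U U U U E
Universal count = 5, Existential count = 3
Asked for universal (forall) quantifiers: 5

5


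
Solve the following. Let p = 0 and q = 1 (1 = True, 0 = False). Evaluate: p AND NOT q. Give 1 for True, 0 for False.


p = 0, q = 1
Operation: p AND NOT q
Evaluate: 0 AND NOT 1 = 0

0


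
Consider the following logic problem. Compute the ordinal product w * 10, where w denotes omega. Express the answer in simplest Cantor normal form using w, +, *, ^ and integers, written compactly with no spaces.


Compute w * 10.
Ordinal * is associative and left-distributive over +, but NOT commutative; for finite n>1, n*w = w but w*n stays w*n.
w * 10 means 10 copies of w concatenated: w*10.
Result = w*10

w*10


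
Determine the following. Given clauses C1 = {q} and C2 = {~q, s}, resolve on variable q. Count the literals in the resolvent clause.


Remove q from C1 and ~q from C2.
C1 remainder: {}
C2 remainder: {s}
Union (resolvent): {s}
Resolvent has 1 literal(s).

1


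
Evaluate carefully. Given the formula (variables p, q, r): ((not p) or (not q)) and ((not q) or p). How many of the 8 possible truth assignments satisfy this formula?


Evaluate all 8 assignments for p, q, r:
p=0, q=0, r=0: 1
p=0, q=0, r=1: 1
p=0, q=1, r=0: 0
p=0, q=1, r=1: 0
p=1, q=0, r=0: 1
p=1, q=0, r=1: 1
p=1, q=1, r=0: 0
p=1, q=1, r=1: 0
Satisfying count = 4

4


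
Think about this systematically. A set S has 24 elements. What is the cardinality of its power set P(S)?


The power set of a set with n elements has 2^n elements.
|P(S)| = 2^24 = 16777216

16777216


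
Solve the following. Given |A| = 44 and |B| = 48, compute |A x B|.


The Cartesian product A x B contains all ordered pairs (a, b).
|A x B| = |A| * |B| = 44 * 48 = 2112

2112


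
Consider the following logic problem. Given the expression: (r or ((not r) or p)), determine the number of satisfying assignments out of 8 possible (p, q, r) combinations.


Check all 8 assignments:
p=0, q=0, r=0: 1
p=0, q=0, r=1: 1
p=0, q=1, r=0: 1
p=0, q=1, r=1: 1
p=1, q=0, r=0: 1
p=1, q=0, r=1: 1
p=1, q=1, r=0: 1
p=1, q=1, r=1: 1
Count of True = 8

8


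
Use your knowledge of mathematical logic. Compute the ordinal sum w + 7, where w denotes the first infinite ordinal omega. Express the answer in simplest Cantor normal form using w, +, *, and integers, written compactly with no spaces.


Compute w + 7.
Ordinal + is associative but NOT commutative; for finite n>0, n + w = w but w + n stays w+n.
w + 7 is already in normal form (a successor ordinal beyond w).
Result = w+7

w+7


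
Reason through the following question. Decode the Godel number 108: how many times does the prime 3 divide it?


Factorize 108 by dividing by 3 repeatedly.
Division steps: 3 divides 108 exactly 3 time(s).
Exponent of 3 = 3

3


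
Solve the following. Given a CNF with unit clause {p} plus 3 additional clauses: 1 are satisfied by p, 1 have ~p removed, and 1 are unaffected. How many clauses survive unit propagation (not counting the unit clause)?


Satisfied (removed): 1
Shortened (remain): 1
Unchanged (remain): 1
Remaining = 1 + 1 = 2

2


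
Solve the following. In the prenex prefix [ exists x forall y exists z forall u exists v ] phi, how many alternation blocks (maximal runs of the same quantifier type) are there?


Quantifier-type sequence: E A E A E  (A=forall, E=exists)
Group into maximal same-type runs:
  Ex1 | Ax1 | Ex1 | Ax1 | Ex1
Number of blocks = 5

5


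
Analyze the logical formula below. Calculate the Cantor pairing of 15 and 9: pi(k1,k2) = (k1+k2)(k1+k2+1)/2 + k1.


k1 + k2 = 24
(k1+k2)(k1+k2+1)/2 = 24 * 25 / 2 = 300
pi = 300 + 15 = 315

315


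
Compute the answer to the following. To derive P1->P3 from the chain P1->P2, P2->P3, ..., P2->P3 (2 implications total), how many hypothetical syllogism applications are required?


With 2 implications in a chain connecting 3 propositions:
P1->P2, P2->P3, ..., P2->P3
Steps needed = (number of implications) - 1 = 2 - 1 = 1

1


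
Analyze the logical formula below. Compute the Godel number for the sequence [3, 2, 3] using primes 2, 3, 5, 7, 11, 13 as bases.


Encode each element as an exponent of the corresponding prime:
  2^3 = 8
  3^2 = 9
  5^3 = 125
Product = 8 * 9 * 125 = 9000

9000


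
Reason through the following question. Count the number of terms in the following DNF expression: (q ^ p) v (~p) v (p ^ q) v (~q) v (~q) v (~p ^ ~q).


A DNF formula is a disjunction of terms (conjunctions).
Terms are separated by v.
Counting the disjuncts: 6 terms.

6


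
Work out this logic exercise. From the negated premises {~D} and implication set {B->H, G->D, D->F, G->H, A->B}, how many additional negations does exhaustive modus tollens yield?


Initial negated facts: {~D}
Apply modus tollens to closure:
  ~D and G->D  =>  ~G
Final negated: {~D, ~G}
New negations: {~G}
Count = 1

1


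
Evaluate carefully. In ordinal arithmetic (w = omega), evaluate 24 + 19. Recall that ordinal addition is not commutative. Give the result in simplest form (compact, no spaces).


Compute 24 + 19.
Ordinal + is associative but NOT commutative; for finite n>0, n + w = w but w + n stays w+n.
Both operands finite; ordinal + agrees with natural +: 24 + 19 = 43.
Result = 43

43


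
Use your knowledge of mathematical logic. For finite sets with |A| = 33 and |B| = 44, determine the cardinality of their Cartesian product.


The Cartesian product A x B contains all ordered pairs (a, b).
|A x B| = |A| * |B| = 33 * 44 = 1452

1452


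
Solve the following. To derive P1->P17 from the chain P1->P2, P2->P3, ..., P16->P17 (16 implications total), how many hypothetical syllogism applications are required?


With 16 implications in a chain connecting 17 propositions:
P1->P2, P2->P3, ..., P16->P17
Steps needed = (number of implications) - 1 = 16 - 1 = 15

15


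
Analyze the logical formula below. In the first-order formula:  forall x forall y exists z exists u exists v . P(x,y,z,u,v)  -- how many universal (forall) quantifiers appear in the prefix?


Quantifier prefix: forall x forall y exists z exists u exists v
Mark each quantifier type:
  U U E E E
Universal count = 2, Existential count = 3
Asked for universal (forall) quantifiers: 2

2


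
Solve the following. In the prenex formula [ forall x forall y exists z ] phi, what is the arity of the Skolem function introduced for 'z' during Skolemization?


Quantifier prefix: forall x forall y exists z
'z' is existentially quantified at position 3.
Universal variables preceding it: x, y
Skolem function arity = 2

2


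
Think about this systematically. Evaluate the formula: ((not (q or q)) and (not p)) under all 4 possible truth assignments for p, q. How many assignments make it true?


Check all 4 assignments:
p=0, q=0: 1
p=0, q=1: 0
p=1, q=0: 0
p=1, q=1: 0
Count of True = 1

1


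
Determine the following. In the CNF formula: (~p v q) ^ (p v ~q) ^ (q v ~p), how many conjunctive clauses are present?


A CNF formula is a conjunction of clauses.
Clauses are separated by ^.
Counting the conjuncts: 3 clauses.

3


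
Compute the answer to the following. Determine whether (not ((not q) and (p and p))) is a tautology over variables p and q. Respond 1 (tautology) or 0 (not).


Check all 4 assignments:
p=0, q=0: 1
p=0, q=1: 1
p=1, q=0: 0
p=1, q=1: 1
Satisfying count = 3/4.
Tautology iff count = 4: no.

0


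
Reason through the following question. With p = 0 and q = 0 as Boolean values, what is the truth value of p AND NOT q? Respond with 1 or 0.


p = 0, q = 0
Operation: p AND NOT q
Evaluate: 0 AND NOT 0 = 0

0


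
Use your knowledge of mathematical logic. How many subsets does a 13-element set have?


The power set of a set with n elements has 2^n elements.
|P(S)| = 2^13 = 8192

8192


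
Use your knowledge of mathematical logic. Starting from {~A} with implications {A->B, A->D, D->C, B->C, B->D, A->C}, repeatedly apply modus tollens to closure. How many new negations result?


Initial negated facts: {~A}
Apply modus tollens to closure:
  (no implication fires)
Final negated: {~A}
New negations: {(none)}
Count = 0

0


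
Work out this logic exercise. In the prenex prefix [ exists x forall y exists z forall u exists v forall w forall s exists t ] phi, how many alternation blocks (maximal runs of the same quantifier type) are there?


Quantifier-type sequence: E A E A E A A E  (A=forall, E=exists)
Group into maximal same-type runs:
  Ex1 | Ax1 | Ex1 | Ax1 | Ex1 | Ax2 | Ex1
Number of blocks = 7

7


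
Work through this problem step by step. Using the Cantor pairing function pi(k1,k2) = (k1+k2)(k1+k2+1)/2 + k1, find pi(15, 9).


k1 + k2 = 24
(k1+k2)(k1+k2+1)/2 = 24 * 25 / 2 = 300
pi = 300 + 15 = 315

315


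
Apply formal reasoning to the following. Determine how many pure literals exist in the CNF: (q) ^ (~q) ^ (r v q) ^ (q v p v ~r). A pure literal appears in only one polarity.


Check each variable for pure literal status:
p: pure positive
q: mixed (not pure)
r: mixed (not pure)
Pure literal count = 1

1


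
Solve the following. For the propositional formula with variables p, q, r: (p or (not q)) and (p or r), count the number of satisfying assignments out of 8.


Evaluate all 8 assignments for p, q, r:
p=0, q=0, r=0: 0
p=0, q=0, r=1: 1
p=0, q=1, r=0: 0
p=0, q=1, r=1: 0
p=1, q=0, r=0: 1
p=1, q=0, r=1: 1
p=1, q=1, r=0: 1
p=1, q=1, r=1: 1
Satisfying count = 5

5


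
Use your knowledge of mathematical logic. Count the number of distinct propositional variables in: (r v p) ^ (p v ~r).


Identify each variable that appears in the formula.
Variables found: p, r
Count = 2

2


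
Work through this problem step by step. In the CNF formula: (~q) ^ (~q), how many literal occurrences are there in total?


Counting literals in each clause:
Clause 1: 1 literal(s)
Clause 2: 1 literal(s)
Total = 2

2


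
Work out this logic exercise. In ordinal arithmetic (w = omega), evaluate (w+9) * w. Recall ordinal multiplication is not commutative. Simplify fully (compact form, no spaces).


Compute (w+9) * w.
Ordinal * is associative and left-distributive over +, but NOT commutative; for finite n>1, n*w = w but w*n stays w*n.
(w+9) * w = sup{(w+9)*k : k<w} = sup{w*k+9} = w^2 (the +9 tail is absorbed in the limit).
Result = w^2

w^2


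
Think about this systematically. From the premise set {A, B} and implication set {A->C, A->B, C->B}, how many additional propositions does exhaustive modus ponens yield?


Initial facts: {A, B}
Apply modus ponens to closure:
  A and A->C  =>  C
Final known: {A, B, C}
New propositions: {C}
Count = 1

1


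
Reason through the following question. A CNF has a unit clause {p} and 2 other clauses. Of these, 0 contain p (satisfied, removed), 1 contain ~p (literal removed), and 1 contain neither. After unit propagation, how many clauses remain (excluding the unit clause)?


Satisfied (removed): 0
Shortened (remain): 1
Unchanged (remain): 1
Remaining = 1 + 1 = 2

2


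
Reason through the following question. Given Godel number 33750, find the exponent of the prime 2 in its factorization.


Factorize 33750 by dividing by 2 repeatedly.
Division steps: 2 divides 33750 exactly 1 time(s).
Exponent of 2 = 1

1


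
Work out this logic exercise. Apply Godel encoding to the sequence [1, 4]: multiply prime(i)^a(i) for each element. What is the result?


Encode each element as an exponent of the corresponding prime:
  2^1 = 2
  3^4 = 81
Product = 2 * 81 = 162

162


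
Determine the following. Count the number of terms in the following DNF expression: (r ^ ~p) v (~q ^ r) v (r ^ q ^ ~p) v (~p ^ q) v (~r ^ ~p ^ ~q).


A DNF formula is a disjunction of terms (conjunctions).
Terms are separated by v.
Counting the disjuncts: 5 terms.

5


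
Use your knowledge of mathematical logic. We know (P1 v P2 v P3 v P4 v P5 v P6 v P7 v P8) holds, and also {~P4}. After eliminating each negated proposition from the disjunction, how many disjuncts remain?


Original disjuncts (8): P1, P2, P3, P4, P5, P6, P7, P8
Negated (eliminate): ~P4
Remaining disjuncts: P1, P2, P3, P5, P6, P7, P8
Count = 8 - 1 = 7

7


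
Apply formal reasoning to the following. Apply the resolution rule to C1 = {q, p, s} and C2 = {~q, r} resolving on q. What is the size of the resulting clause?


Remove q from C1 and ~q from C2.
C1 remainder: {p, s}
C2 remainder: {r}
Union (resolvent): {p, r, s}
Resolvent has 3 literal(s).

3


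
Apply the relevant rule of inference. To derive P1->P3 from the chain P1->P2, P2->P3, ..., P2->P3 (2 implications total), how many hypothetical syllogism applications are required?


With 2 implications in a chain connecting 3 propositions:
P1->P2, P2->P3, ..., P2->P3
Steps needed = (number of implications) - 1 = 2 - 1 = 1

1


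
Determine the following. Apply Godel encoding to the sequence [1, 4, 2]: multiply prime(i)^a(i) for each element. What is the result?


Encode each element as an exponent of the corresponding prime:
  2^1 = 2
  3^4 = 81
  5^2 = 25
Product = 2 * 81 * 25 = 4050

4050


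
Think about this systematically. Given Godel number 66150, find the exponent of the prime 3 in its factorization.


Factorize 66150 by dividing by 3 repeatedly.
Division steps: 3 divides 66150 exactly 3 time(s).
Exponent of 3 = 3

3


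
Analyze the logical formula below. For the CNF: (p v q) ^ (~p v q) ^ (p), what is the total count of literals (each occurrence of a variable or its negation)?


Counting literals in each clause:
Clause 1: 2 literal(s)
Clause 2: 2 literal(s)
Clause 3: 1 literal(s)
Total = 5

5


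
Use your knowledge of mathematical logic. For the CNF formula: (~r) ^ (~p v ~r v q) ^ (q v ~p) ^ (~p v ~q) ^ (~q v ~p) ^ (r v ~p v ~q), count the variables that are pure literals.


Check each variable for pure literal status:
p: pure negative
q: mixed (not pure)
r: mixed (not pure)
Pure literal count = 1

1


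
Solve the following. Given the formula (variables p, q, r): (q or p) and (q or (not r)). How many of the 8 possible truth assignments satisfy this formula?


Evaluate all 8 assignments for p, q, r:
p=0, q=0, r=0: 0
p=0, q=0, r=1: 0
p=0, q=1, r=0: 1
p=0, q=1, r=1: 1
p=1, q=0, r=0: 1
p=1, q=0, r=1: 0
p=1, q=1, r=0: 1
p=1, q=1, r=1: 1
Satisfying count = 5

5


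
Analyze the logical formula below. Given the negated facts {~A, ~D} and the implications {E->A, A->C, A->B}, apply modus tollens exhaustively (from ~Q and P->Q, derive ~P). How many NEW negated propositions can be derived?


Initial negated facts: {~A, ~D}
Apply modus tollens to closure:
  ~A and E->A  =>  ~E
Final negated: {~A, ~D, ~E}
New negations: {~E}
Count = 1

1


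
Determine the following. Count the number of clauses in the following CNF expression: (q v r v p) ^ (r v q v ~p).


A CNF formula is a conjunction of clauses.
Clauses are separated by ^.
Counting the conjuncts: 2 clauses.

2


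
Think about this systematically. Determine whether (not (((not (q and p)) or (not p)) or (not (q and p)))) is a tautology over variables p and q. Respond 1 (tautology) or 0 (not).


Check all 4 assignments:
p=0, q=0: 0
p=0, q=1: 0
p=1, q=0: 0
p=1, q=1: 1
Satisfying count = 1/4.
Tautology iff count = 4: no.

0


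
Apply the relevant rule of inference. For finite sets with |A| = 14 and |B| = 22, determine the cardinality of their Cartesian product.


The Cartesian product A x B contains all ordered pairs (a, b).
|A x B| = |A| * |B| = 14 * 22 = 308

308


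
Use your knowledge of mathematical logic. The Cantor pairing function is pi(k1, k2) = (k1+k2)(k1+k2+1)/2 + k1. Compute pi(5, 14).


k1 + k2 = 19
(k1+k2)(k1+k2+1)/2 = 19 * 20 / 2 = 190
pi = 190 + 5 = 195

195


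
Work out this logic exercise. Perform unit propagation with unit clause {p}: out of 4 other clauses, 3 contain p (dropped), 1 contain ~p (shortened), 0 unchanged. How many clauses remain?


Satisfied (removed): 3
Shortened (remain): 1
Unchanged (remain): 0
Remaining = 1 + 0 = 1

1


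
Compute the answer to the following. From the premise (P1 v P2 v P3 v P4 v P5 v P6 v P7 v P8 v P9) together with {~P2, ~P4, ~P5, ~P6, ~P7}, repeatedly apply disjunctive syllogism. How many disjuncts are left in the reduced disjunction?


Original disjuncts (9): P1, P2, P3, P4, P5, P6, P7, P8, P9
Negated (eliminate): ~P2, ~P4, ~P5, ~P6, ~P7
Remaining disjuncts: P1, P3, P8, P9
Count = 9 - 5 = 4

4


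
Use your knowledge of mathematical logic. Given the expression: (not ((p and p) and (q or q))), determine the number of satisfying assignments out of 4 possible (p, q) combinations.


Check all 4 assignments:
p=0, q=0: 1
p=0, q=1: 1
p=1, q=0: 1
p=1, q=1: 0
Count of True = 3

3


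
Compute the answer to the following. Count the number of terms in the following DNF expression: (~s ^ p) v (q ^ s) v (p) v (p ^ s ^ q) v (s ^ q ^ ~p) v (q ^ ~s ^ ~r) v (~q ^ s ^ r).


A DNF formula is a disjunction of terms (conjunctions).
Terms are separated by v.
Counting the disjuncts: 7 terms.

7


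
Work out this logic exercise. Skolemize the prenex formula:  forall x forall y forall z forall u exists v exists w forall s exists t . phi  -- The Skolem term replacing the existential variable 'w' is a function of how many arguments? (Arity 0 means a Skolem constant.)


Quantifier prefix: forall x forall y forall z forall u exists v exists w forall s exists t
'w' is existentially quantified at position 6.
Universal variables preceding it: x, y, z, u
Skolem function arity = 4

4


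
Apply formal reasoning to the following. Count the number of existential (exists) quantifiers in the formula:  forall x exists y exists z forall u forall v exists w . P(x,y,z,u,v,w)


Quantifier prefix: forall x exists y exists z forall u forall v exists w
Mark each quantifier type:
  U E E U U E
Universal count = 3, Existential count = 3
Asked for existential (exists) quantifiers: 3

3


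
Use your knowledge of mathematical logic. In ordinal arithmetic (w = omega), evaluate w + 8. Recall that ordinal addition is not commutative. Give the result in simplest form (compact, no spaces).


Compute w + 8.
Ordinal + is associative but NOT commutative; for finite n>0, n + w = w but w + n stays w+n.
w + 8 is already in normal form (a successor ordinal beyond w).
Result = w+8

w+8


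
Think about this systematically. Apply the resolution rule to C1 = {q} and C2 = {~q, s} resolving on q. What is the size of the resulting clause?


Remove q from C1 and ~q from C2.
C1 remainder: {}
C2 remainder: {s}
Union (resolvent): {s}
Resolvent has 1 literal(s).

1


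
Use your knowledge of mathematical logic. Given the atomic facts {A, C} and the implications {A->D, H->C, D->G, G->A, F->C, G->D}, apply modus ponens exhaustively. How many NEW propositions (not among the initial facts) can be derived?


Initial facts: {A, C}
Apply modus ponens to closure:
  A and A->D  =>  D
  D and D->G  =>  G
Final known: {A, C, D, G}
New propositions: {D, G}
Count = 2

2


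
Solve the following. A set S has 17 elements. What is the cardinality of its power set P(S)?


The power set of a set with n elements has 2^n elements.
|P(S)| = 2^17 = 131072

131072


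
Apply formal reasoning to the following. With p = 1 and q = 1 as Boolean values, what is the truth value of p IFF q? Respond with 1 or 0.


p = 1, q = 1
Operation: p IFF q
Evaluate: 1 IFF 1 = 1

1


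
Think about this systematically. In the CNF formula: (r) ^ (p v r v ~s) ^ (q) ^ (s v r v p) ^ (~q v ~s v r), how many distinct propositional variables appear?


Identify each variable that appears in the formula.
Variables found: p, q, r, s
Count = 4

4


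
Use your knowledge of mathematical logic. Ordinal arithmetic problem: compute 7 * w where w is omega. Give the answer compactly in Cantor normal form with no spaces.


Compute 7 * w.
Ordinal * is associative and left-distributive over +, but NOT commutative; for finite n>1, n*w = w but w*n stays w*n.
For finite n>0, n * w = sup{n*k : k<w} = w. So 7 * w = w.
Result = w

w


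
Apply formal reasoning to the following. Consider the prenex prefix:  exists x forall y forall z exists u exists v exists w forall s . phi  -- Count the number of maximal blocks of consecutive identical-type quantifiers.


Quantifier-type sequence: E A A E E E A  (A=forall, E=exists)
Group into maximal same-type runs:
  Ex1 | Ax2 | Ex3 | Ax1
Number of blocks = 4

4


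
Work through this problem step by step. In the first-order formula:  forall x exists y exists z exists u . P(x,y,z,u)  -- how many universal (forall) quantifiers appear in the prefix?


Quantifier prefix: forall x exists y exists z exists u
Mark each quantifier type:
  U E E E
Universal count = 1, Existential count = 3
Asked for universal (forall) quantifiers: 1

1


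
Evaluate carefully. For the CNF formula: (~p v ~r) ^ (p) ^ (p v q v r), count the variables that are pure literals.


Check each variable for pure literal status:
p: mixed (not pure)
q: pure positive
r: mixed (not pure)
Pure literal count = 1

1


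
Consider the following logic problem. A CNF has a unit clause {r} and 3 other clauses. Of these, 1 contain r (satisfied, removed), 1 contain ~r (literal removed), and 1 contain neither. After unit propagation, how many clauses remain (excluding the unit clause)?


Satisfied (removed): 1
Shortened (remain): 1
Unchanged (remain): 1
Remaining = 1 + 1 = 2

2


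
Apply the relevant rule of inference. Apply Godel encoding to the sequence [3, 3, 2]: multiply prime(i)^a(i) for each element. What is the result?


Encode each element as an exponent of the corresponding prime:
  2^3 = 8
  3^3 = 27
  5^2 = 25
Product = 8 * 27 * 25 = 5400

5400


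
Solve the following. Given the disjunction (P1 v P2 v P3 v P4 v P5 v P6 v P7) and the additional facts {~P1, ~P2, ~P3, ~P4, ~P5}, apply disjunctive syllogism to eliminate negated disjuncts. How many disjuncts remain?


Original disjuncts (7): P1, P2, P3, P4, P5, P6, P7
Negated (eliminate): ~P1, ~P2, ~P3, ~P4, ~P5
Remaining disjuncts: P6, P7
Count = 7 - 5 = 2

2


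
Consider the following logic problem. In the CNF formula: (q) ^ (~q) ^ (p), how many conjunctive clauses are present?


A CNF formula is a conjunction of clauses.
Clauses are separated by ^.
Counting the conjuncts: 3 clauses.

3


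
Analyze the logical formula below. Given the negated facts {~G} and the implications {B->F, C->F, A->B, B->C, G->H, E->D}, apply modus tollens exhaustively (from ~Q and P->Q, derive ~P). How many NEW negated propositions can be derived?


Initial negated facts: {~G}
Apply modus tollens to closure:
  (no implication fires)
Final negated: {~G}
New negations: {(none)}
Count = 0

0


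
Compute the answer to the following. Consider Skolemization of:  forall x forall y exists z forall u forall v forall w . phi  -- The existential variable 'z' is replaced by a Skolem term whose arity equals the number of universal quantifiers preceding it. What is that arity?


Quantifier prefix: forall x forall y exists z forall u forall v forall w
'z' is existentially quantified at position 3.
Universal variables preceding it: x, y
Skolem function arity = 2

2


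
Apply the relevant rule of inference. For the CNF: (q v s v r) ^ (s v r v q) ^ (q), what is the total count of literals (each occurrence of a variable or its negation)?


Counting literals in each clause:
Clause 1: 3 literal(s)
Clause 2: 3 literal(s)
Clause 3: 1 literal(s)
Total = 7

7


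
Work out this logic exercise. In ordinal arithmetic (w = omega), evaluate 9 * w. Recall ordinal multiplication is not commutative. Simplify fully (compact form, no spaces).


Compute 9 * w.
Ordinal * is associative and left-distributive over +, but NOT commutative; for finite n>1, n*w = w but w*n stays w*n.
For finite n>0, n * w = sup{n*k : k<w} = w. So 9 * w = w.
Result = w

w


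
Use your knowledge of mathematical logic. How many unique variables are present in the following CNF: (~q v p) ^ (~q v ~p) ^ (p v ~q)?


Identify each variable that appears in the formula.
Variables found: p, q
Count = 2

2


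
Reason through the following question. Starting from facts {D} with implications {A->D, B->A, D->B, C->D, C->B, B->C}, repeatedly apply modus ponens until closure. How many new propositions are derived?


Initial facts: {D}
Apply modus ponens to closure:
  D and D->B  =>  B
  B and B->C  =>  C
  B and B->A  =>  A
Final known: {A, B, C, D}
New propositions: {A, B, C}
Count = 3

3


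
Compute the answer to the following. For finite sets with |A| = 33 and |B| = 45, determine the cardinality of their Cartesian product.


The Cartesian product A x B contains all ordered pairs (a, b).
|A x B| = |A| * |B| = 33 * 45 = 1485

1485


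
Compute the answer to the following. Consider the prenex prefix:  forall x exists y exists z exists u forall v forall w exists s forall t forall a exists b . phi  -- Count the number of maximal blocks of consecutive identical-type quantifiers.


Quantifier-type sequence: A E E E A A E A A E  (A=forall, E=exists)
Group into maximal same-type runs:
  Ax1 | Ex3 | Ax2 | Ex1 | Ax2 | Ex1
Number of blocks = 6

6


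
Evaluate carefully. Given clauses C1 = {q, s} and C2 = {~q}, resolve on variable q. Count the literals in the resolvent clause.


Remove q from C1 and ~q from C2.
C1 remainder: {s}
C2 remainder: {}
Union (resolvent): {s}
Resolvent has 1 literal(s).

1


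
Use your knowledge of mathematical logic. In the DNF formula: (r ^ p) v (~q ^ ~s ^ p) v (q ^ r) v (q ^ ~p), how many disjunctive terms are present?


A DNF formula is a disjunction of terms (conjunctions).
Terms are separated by v.
Counting the disjuncts: 4 terms.

4


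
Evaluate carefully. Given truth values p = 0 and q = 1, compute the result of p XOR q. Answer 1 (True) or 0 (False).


p = 0, q = 1
Operation: p XOR q
Evaluate: 0 XOR 1 = 1

1


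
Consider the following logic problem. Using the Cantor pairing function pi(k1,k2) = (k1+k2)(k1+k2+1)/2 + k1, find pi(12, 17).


k1 + k2 = 29
(k1+k2)(k1+k2+1)/2 = 29 * 30 / 2 = 435
pi = 435 + 12 = 447

447


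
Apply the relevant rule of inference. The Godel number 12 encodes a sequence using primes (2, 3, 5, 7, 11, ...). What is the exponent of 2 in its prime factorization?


Factorize 12 by dividing by 2 repeatedly.
Division steps: 2 divides 12 exactly 2 time(s).
Exponent of 2 = 2

2


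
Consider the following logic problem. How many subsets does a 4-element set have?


The power set of a set with n elements has 2^n elements.
|P(S)| = 2^4 = 16

16


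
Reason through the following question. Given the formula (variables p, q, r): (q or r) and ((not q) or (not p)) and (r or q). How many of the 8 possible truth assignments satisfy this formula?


Evaluate all 8 assignments for p, q, r:
p=0, q=0, r=0: 0
p=0, q=0, r=1: 1
p=0, q=1, r=0: 1
p=0, q=1, r=1: 1
p=1, q=0, r=0: 0
p=1, q=0, r=1: 1
p=1, q=1, r=0: 0
p=1, q=1, r=1: 0
Satisfying count = 4

4


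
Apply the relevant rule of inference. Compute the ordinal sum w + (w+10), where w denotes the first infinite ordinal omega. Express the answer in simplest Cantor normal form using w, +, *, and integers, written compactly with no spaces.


Compute w + (w+10).
Ordinal + is associative but NOT commutative; for finite n>0, n + w = w but w + n stays w+n.
w + (w+10) = (w+w) + 10 = w*2+10.
Result = w*2+10

w*2+10


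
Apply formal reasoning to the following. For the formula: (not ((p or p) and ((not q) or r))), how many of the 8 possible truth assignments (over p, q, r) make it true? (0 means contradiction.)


Check all 8 assignments:
p=0, q=0, r=0: 1
p=0, q=0, r=1: 1
p=0, q=1, r=0: 1
p=0, q=1, r=1: 1
p=1, q=0, r=0: 0
p=1, q=0, r=1: 0
p=1, q=1, r=0: 1
p=1, q=1, r=1: 0
Count of True = 5

5


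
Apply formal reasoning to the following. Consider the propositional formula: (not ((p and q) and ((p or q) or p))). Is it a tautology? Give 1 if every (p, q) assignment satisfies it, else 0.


Check all 4 assignments:
p=0, q=0: 1
p=0, q=1: 1
p=1, q=0: 1
p=1, q=1: 0
Satisfying count = 3/4.
Tautology iff count = 4: no.

0


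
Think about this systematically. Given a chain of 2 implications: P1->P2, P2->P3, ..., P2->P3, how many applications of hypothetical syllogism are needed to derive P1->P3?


With 2 implications in a chain connecting 3 propositions:
P1->P2, P2->P3, ..., P2->P3
Steps needed = (number of implications) - 1 = 2 - 1 = 1

1


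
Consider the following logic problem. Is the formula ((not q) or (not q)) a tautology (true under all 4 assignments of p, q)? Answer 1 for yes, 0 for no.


Check all 4 assignments:
p=0, q=0: 1
p=0, q=1: 0
p=1, q=0: 1
p=1, q=1: 0
Satisfying count = 2/4.
Tautology iff count = 4: no.

0


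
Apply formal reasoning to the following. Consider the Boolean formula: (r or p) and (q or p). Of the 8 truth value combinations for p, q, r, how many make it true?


Evaluate all 8 assignments for p, q, r:
p=0, q=0, r=0: 0
p=0, q=0, r=1: 0
p=0, q=1, r=0: 0
p=0, q=1, r=1: 1
p=1, q=0, r=0: 1
p=1, q=0, r=1: 1
p=1, q=1, r=0: 1
p=1, q=1, r=1: 1
Satisfying count = 5

5


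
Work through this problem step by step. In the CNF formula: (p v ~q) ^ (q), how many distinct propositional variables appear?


Identify each variable that appears in the formula.
Variables found: p, q
Count = 2

2


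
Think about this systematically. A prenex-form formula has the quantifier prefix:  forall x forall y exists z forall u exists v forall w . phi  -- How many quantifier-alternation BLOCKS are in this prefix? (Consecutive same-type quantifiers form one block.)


Quantifier-type sequence: A A E A E A  (A=forall, E=exists)
Group into maximal same-type runs:
  Ax2 | Ex1 | Ax1 | Ex1 | Ax1
Number of blocks = 5

5


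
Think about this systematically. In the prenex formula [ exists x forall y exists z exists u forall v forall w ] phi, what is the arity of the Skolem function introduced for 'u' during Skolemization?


Quantifier prefix: exists x forall y exists z exists u forall v forall w
'u' is existentially quantified at position 4.
Universal variables preceding it: y
Skolem function arity = 1

1


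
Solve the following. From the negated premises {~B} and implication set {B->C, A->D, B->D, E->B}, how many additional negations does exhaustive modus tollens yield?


Initial negated facts: {~B}
Apply modus tollens to closure:
  ~B and E->B  =>  ~E
Final negated: {~B, ~E}
New negations: {~E}
Count = 1

1


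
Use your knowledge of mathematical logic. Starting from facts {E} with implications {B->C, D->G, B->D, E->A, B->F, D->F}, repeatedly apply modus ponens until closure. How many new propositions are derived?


Initial facts: {E}
Apply modus ponens to closure:
  E and E->A  =>  A
Final known: {A, E}
New propositions: {A}
Count = 1

1


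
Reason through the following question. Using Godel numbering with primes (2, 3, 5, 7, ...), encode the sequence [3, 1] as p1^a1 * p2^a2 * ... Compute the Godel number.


Encode each element as an exponent of the corresponding prime:
  2^3 = 8
  3^1 = 3
Product = 8 * 3 = 24

24


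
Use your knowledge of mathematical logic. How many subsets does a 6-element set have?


The power set of a set with n elements has 2^n elements.
|P(S)| = 2^6 = 64

64


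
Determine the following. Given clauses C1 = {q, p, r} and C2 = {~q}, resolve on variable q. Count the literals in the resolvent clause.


Remove q from C1 and ~q from C2.
C1 remainder: {p, r}
C2 remainder: {}
Union (resolvent): {p, r}
Resolvent has 2 literal(s).

2


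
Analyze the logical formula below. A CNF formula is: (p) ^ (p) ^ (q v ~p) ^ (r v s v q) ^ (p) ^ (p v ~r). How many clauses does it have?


A CNF formula is a conjunction of clauses.
Clauses are separated by ^.
Counting the conjuncts: 6 clauses.

6


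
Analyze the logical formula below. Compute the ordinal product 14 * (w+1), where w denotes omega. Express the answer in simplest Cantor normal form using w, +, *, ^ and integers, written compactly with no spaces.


Compute 14 * (w+1).
Ordinal * is associative and left-distributive over +, but NOT commutative; for finite n>1, n*w = w but w*n stays w*n.
By left-distributivity: 14 * (w+1) = 14*w + 14*1 = w + 14 = w+14.
Result = w+14

w+14


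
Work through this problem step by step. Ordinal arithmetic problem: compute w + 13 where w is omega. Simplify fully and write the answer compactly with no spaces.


Compute w + 13.
Ordinal + is associative but NOT commutative; for finite n>0, n + w = w but w + n stays w+n.
w + 13 is already in normal form (a successor ordinal beyond w).
Result = w+13

w+13


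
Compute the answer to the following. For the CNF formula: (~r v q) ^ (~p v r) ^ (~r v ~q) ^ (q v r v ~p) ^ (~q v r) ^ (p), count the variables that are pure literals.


Check each variable for pure literal status:
p: mixed (not pure)
q: mixed (not pure)
r: mixed (not pure)
Pure literal count = 0

0


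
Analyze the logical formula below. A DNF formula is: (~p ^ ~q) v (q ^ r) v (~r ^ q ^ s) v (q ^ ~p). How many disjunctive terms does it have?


A DNF formula is a disjunction of terms (conjunctions).
Terms are separated by v.
Counting the disjuncts: 4 terms.

4


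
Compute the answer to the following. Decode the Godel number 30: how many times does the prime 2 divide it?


Factorize 30 by dividing by 2 repeatedly.
Division steps: 2 divides 30 exactly 1 time(s).
Exponent of 2 = 1

1


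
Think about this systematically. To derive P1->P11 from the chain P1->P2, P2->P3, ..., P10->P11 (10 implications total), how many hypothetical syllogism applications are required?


With 10 implications in a chain connecting 11 propositions:
P1->P2, P2->P3, ..., P10->P11
Steps needed = (number of implications) - 1 = 10 - 1 = 9

9


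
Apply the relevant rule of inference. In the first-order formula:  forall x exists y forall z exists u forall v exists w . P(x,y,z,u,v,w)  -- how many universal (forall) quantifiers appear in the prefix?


Quantifier prefix: forall x exists y forall z exists u forall v exists w
Mark each quantifier type:
  U E U E U E
Universal count = 3, Existential count = 3
Asked for universal (forall) quantifiers: 3

3


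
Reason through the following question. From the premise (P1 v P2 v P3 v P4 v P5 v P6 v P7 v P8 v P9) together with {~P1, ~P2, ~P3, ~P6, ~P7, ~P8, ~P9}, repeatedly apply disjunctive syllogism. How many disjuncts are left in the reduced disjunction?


Original disjuncts (9): P1, P2, P3, P4, P5, P6, P7, P8, P9
Negated (eliminate): ~P1, ~P2, ~P3, ~P6, ~P7, ~P8, ~P9
Remaining disjuncts: P4, P5
Count = 9 - 7 = 2

2


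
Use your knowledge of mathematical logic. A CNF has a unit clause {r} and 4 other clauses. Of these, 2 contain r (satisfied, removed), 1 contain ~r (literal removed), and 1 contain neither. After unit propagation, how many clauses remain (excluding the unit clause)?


Satisfied (removed): 2
Shortened (remain): 1
Unchanged (remain): 1
Remaining = 1 + 1 = 2

2


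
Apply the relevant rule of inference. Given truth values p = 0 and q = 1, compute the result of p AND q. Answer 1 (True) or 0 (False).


p = 0, q = 1
Operation: p AND q
Evaluate: 0 AND 1 = 0

0


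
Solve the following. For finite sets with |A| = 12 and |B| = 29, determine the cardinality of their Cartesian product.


The Cartesian product A x B contains all ordered pairs (a, b).
|A x B| = |A| * |B| = 12 * 29 = 348

348


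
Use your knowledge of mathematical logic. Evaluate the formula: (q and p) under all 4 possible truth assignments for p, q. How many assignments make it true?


Check all 4 assignments:
p=0, q=0: 0
p=0, q=1: 0
p=1, q=0: 0
p=1, q=1: 1
Count of True = 1

1


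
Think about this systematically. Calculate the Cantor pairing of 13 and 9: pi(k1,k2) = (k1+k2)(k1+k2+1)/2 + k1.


k1 + k2 = 22
(k1+k2)(k1+k2+1)/2 = 22 * 23 / 2 = 253
pi = 253 + 13 = 266

266


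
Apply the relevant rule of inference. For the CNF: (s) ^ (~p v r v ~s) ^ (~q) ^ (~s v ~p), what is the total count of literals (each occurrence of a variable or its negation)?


Counting literals in each clause:
Clause 1: 1 literal(s)
Clause 2: 3 literal(s)
Clause 3: 1 literal(s)
Clause 4: 2 literal(s)
Total = 7

7


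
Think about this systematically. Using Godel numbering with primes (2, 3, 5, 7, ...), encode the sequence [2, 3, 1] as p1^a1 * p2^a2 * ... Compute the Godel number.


Encode each element as an exponent of the corresponding prime:
  2^2 = 4
  3^3 = 27
  5^1 = 5
Product = 4 * 27 * 5 = 540

540


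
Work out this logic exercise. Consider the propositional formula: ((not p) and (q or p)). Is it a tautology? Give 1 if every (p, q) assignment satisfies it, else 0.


Check all 4 assignments:
p=0, q=0: 0
p=0, q=1: 1
p=1, q=0: 0
p=1, q=1: 0
Satisfying count = 1/4.
Tautology iff count = 4: no.

0


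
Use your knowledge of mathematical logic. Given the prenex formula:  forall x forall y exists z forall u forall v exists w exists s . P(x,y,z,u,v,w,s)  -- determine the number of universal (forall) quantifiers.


Quantifier prefix: forall x forall y exists z forall u forall v exists w exists s
Mark each quantifier type:
  U U E U U E E
Universal count = 4, Existential count = 3
Asked for universal (forall) quantifiers: 4

4


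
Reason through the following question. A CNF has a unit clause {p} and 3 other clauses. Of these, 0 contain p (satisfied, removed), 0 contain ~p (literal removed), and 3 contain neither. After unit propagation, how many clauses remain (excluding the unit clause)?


Satisfied (removed): 0
Shortened (remain): 0
Unchanged (remain): 3
Remaining = 0 + 3 = 3

3


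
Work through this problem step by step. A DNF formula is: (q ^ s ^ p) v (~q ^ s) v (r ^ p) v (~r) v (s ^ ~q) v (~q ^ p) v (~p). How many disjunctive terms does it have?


A DNF formula is a disjunction of terms (conjunctions).
Terms are separated by v.
Counting the disjuncts: 7 terms.

7


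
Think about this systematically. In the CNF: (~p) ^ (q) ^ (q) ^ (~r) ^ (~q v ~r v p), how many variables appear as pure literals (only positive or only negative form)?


Check each variable for pure literal status:
p: mixed (not pure)
q: mixed (not pure)
r: pure negative
Pure literal count = 1

1
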